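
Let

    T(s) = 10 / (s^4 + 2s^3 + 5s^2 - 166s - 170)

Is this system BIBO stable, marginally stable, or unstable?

unstable

The denominator s^4 + 2s^3 + 5s^2 - 166s - 170 factors as (s + 1)(s^2 + 6s + 34)(s - 5), giving poles at s = -1, -3 + 5j, -3 - 5j, 5.
Since the pole(s) at s = 5 lie in the right half-plane, the system is unstable.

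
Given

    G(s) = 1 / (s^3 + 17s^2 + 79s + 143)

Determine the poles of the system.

The poles are the roots of the denominator s^3 + 17s^2 + 79s + 143 = 0.
Trying s = -11: the polynomial evaluates to 0, so (s + 11) is a factor.
Dividing out leaves s^2 + 6s + 13 = 0.
The quadratic formula then gives s = -3 ± 2j.

s = -3 + 2j, -3 - 2j, -11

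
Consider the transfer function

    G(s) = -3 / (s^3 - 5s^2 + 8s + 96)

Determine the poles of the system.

s = 4 + 4j, 4 - 4j, -3

The poles are the roots of the denominator s^3 - 5s^2 + 8s + 96 = 0.
Trying s = -3: the polynomial evaluates to 0, so (s + 3) is a factor.
Dividing out leaves s^2 - 8s + 32 = 0.
The quadratic formula then gives s = 4 ± 4j.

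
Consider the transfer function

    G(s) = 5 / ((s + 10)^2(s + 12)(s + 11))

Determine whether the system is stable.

stable

The poles can be read from the denominator factors: s = -10, -12, -11, -10.
Since all poles lie strictly in the left half-plane, the system is stable.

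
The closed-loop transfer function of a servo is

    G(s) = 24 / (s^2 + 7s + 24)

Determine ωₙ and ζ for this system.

ωₙ ≈ 4.899 rad/s, ζ ≈ 0.7144

Compare the denominator to the standard form s^2 + 2ζωₙs + ωₙ².
ωₙ² = 24, so ωₙ = √24 ≈ 4.899 rad/s.
2ζωₙ = 7, so ζ = 7/(2·√24) ≈ 0.7144.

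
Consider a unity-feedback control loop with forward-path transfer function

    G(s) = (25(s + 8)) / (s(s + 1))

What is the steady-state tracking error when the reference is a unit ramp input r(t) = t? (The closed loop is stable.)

G(s) has one pole at the origin.
This is a Type 1 system. Kv = lim_{s→0} s·G(s) = 200/1.
e_ss = 1/Kv = 1/(200) = 1/200 ≈ 0.005000.

e_ss = 0.005000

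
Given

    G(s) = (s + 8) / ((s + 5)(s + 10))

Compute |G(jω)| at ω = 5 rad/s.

Substitute s = j5: numerator = 8 + j5, denominator = 25 + j75.
|G(j5)| = |8 + j5| / |25 + j75| = 9.4340 / 79.057 ≈ 0.1193.

|G(j5)| ≈ 0.1193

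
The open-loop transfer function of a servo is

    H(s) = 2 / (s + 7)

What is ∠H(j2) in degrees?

∠H(j2) ≈ -15.95°

At s = j2: numerator = 2, denominator = 7 + j2.
∠H = ∠num − ∠den = 0° − (15.945°) = -15.95°.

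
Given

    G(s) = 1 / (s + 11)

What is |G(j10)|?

Substitute s = j10: numerator = 1, denominator = 11 + j10.
|G(j10)| = |1| / |11 + j10| = 1 / 14.866 ≈ 0.06727.

|G(j10)| ≈ 0.06727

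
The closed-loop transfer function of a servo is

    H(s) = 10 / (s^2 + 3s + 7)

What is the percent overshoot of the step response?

%OS ≈ 11.5%

Comparing s^2 + 3s + 7 to s^2 + 2ζωₙs + ωₙ²: ωₙ = √7 ≈ 2.646 rad/s and ζ = 3/(2·√7) ≈ 0.5669.
%OS = 100·exp(−πζ/√(1−ζ²)) = 100·exp(−π·0.5669/√(1−0.5669²)) ≈ 11.5%.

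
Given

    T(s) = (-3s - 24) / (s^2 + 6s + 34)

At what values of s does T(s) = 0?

s = -8

Set the numerator to zero: -3s - 24 = 0, i.e. -3·(s + 8) = 0.
So s = -8.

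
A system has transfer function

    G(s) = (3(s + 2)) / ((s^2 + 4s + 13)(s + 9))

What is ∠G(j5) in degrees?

∠G(j5) ≈ -81.82°

At s = j5: numerator = 6 + j15, denominator = -208 + j120.
∠G = ∠num − ∠den = 68.199° − (150.02°) = -81.82°.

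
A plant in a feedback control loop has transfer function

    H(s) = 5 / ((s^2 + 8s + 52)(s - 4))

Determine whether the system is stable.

The poles can be read from the denominator factors: s = -4 + 6j, -4 - 6j, 4.
Since the pole(s) at s = 4 lie in the right half-plane, the system is unstable.

unstable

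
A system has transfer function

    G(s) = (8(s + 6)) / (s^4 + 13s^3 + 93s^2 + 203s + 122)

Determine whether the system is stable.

stable

The denominator s^4 + 13s^3 + 93s^2 + 203s + 122 factors as (s + 1)(s + 2)(s^2 + 10s + 61), giving poles at s = -1, -2, -5 + 6j, -5 - 6j.
Since all poles lie strictly in the left half-plane, the system is stable.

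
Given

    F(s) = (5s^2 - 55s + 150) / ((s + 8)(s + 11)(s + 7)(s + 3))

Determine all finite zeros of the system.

Set the numerator to zero: 5s^2 - 55s + 150 = 0, i.e. 5·(s^2 - 11s + 30) = 0.
Factoring: (s - 6)(s - 5) = 0.

s = 6, 5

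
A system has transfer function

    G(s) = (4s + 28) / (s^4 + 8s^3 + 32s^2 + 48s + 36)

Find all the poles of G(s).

The poles are the roots of the denominator s^4 + 8s^3 + 32s^2 + 48s + 36 = 0.
No real roots exist; factor into two real quadratics: (s^2 + 6s + 18)(s^2 + 2s + 2) = 0.
Each quadratic gives a conjugate pair via the quadratic formula.

s = -3 + 3j, -3 - 3j, -1 + j, -1 - j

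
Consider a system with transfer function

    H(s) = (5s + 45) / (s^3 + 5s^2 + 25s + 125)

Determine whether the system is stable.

The denominator s^3 + 5s^2 + 25s + 125 factors as (s^2 + 25)(s + 5), giving poles at s = ±5j, -5.
Since the simple pole(s) at s = ±5j lie on the jω-axis with none in the right half-plane, the system is marginally stable.

marginally stable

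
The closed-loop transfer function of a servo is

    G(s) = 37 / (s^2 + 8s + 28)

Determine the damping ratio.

Compare the denominator to the standard form s^2 + 2ζωₙs + ωₙ².
ωₙ² = 28, so ωₙ = √28 ≈ 5.292 rad/s.
2ζωₙ = 8, so ζ = 8/(2·√28) ≈ 0.7559.
With ζ = 0.7559 the response is underdamped.

ζ ≈ 0.7559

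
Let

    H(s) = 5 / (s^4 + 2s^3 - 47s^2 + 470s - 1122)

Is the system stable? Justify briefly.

unstable

The denominator s^4 + 2s^3 - 47s^2 + 470s - 1122 factors as (s + 11)(s - 3)(s^2 - 6s + 34), giving poles at s = -11, 3, 3 + 5j, 3 - 5j.
Since the pole(s) at s = 3, 3 + 5j, 3 - 5j lie in the right half-plane, the system is unstable.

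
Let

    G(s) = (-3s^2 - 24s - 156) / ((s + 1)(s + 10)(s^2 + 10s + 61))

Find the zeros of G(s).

Set the numerator to zero: -3s^2 - 24s - 156 = 0, i.e. -3·(s^2 + 8s + 52) = 0.
Factoring: (s^2 + 8s + 52) = 0.

s = -4 + 6j, -4 - 6j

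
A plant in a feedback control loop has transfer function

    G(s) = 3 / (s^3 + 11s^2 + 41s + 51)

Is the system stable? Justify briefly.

The denominator s^3 + 11s^2 + 41s + 51 factors as (s + 3)(s^2 + 8s + 17), giving poles at s = -3, -4 ± j.
Since all poles lie strictly in the left half-plane, the system is stable.

stable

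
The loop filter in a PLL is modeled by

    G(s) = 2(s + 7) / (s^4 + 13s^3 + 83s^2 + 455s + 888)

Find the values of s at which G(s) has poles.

The poles are the roots of the denominator s^4 + 13s^3 + 83s^2 + 455s + 888 = 0.
Trying s = -3: the polynomial evaluates to 0, so (s + 3) is a factor.
Dividing out leaves s^3 + 10s^2 + 53s + 296 = 0.
This factors further as (s^2 + 2s + 37)(s + 8) = 0.

s = -3, -1 + 6j, -1 - 6j, -8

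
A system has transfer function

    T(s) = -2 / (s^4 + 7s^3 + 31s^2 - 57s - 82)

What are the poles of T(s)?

s = -4 + 5j, -4 - 5j, -1, 2

The poles are the roots of the denominator s^4 + 7s^3 + 31s^2 - 57s - 82 = 0.
Trying s = -1: the polynomial evaluates to 0, so (s + 1) is a factor.
Dividing out leaves s^3 + 6s^2 + 25s - 82 = 0.
This factors further as (s^2 + 8s + 41)(s - 2) = 0.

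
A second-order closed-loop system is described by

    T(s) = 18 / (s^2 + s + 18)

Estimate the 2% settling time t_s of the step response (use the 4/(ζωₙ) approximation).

Comparing s^2 + s + 18 to s^2 + 2ζωₙs + ωₙ²: ωₙ = √18 ≈ 4.243 rad/s and ζ = 1/(2·√18) ≈ 0.1179.
ζωₙ = 1/2 = 0.5, so t_s ≈ 4/(ζωₙ) = 4/0.5 = 8 s.

t_s ≈ 8 s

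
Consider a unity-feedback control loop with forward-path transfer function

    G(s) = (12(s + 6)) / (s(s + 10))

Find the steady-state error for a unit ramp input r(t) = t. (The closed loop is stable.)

G(s) has one pole at the origin.
This is a Type 1 system. Kv = lim_{s→0} s·G(s) = 72/10 = 36/5.
e_ss = 1/Kv = 1/(36/5) = 5/36 ≈ 0.1389.

e_ss = 0.1389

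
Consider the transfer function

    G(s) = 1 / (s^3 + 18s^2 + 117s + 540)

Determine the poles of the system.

s = -3 ± 6j, -12

The poles are the roots of the denominator s^3 + 18s^2 + 117s + 540 = 0.
Trying s = -12: the polynomial evaluates to 0, so (s + 12) is a factor.
Dividing out leaves s^2 + 6s + 45 = 0.
The quadratic formula then gives s = -3 ± 6j.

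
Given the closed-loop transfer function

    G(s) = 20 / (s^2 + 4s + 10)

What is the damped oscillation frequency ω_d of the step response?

ω_d ≈ 2.449 rad/s

Comparing s^2 + 4s + 10 to s^2 + 2ζωₙs + ωₙ²: ωₙ = √10 ≈ 3.162 rad/s and ζ = 4/(2·√10) ≈ 0.6325.
ζωₙ = 4/2 = 2, so ω_d = ωₙ√(1−ζ²) = √(ωₙ² − (ζωₙ)²) = √(10 − 2²) = √6 ≈ 2.449 rad/s.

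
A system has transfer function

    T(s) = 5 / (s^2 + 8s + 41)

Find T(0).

T(0) = 5/41 ≈ 0.1220

Set s = 0: T(0) = (5) / (41) = 5/41.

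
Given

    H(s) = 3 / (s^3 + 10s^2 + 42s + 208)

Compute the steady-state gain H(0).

H(0) = 3/208 ≈ 0.01442

Set s = 0: H(0) = (3) / (208) = 3/208.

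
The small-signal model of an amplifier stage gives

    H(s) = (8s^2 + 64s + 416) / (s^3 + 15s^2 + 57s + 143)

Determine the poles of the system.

s = -2 ± 3j, -11

The poles are the roots of the denominator s^3 + 15s^2 + 57s + 143 = 0.
Trying s = -11: the polynomial evaluates to 0, so (s + 11) is a factor.
Dividing out leaves s^2 + 4s + 13 = 0.
The quadratic formula then gives s = -2 ± 3j.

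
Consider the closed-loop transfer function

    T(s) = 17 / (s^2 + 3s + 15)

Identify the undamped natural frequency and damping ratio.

ωₙ ≈ 3.873 rad/s, ζ ≈ 0.3873

Compare the denominator to the standard form s^2 + 2ζωₙs + ωₙ².
ωₙ² = 15, so ωₙ = √15 ≈ 3.873 rad/s.
2ζωₙ = 3, so ζ = 3/(2·√15) ≈ 0.3873.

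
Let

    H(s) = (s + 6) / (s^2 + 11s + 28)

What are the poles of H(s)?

The poles are the roots of the denominator s^2 + 11s + 28 = 0.
Factoring: (s + 7)(s + 4) = 0, so s = -7 and s = -4.

s = -7, -4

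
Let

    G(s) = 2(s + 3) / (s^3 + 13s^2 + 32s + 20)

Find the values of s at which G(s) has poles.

The poles are the roots of the denominator s^3 + 13s^2 + 32s + 20 = 0.
Trying s = -2: the polynomial evaluates to 0, so (s + 2) is a factor.
Dividing out leaves s^2 + 11s + 10 = 0.
Factoring the quadratic: (s + 10)(s + 1) = 0.

s = -2, -10, -1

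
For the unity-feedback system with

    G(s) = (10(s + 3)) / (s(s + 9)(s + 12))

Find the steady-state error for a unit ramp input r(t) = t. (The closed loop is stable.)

e_ss = 3.600

G(s) has one pole at the origin.
This is a Type 1 system. Kv = lim_{s→0} s·G(s) = 30/108 = 5/18.
e_ss = 1/Kv = 1/(5/18) = 18/5 ≈ 3.600.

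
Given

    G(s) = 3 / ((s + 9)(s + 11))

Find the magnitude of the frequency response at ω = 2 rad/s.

Substitute s = j2: numerator = 3, denominator = 95 + j40.
|G(j2)| = |3| / |95 + j40| = 3 / 103.08 ≈ 0.02910.

|G(j2)| ≈ 0.02910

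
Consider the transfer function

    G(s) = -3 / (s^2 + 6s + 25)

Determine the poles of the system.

The poles are the roots of the denominator s^2 + 6s + 25 = 0.
Using the quadratic formula: s = (-6 ± √(-64))/2 = -3 ± 4j.

s = -3 ± 4j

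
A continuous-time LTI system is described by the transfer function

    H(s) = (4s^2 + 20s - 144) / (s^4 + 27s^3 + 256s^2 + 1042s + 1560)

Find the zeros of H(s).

Set the numerator to zero: 4s^2 + 20s - 144 = 0, i.e. 4·(s^2 + 5s - 36) = 0.
Factoring: (s + 9)(s - 4) = 0.

s = -9, 4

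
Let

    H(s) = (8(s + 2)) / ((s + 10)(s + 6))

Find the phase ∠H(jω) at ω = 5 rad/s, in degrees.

At s = j5: numerator = 16 + j40, denominator = 35 + j80.
∠H = ∠num − ∠den = 68.199° − (66.371°) = 1.828°.

∠H(j5) ≈ 1.828°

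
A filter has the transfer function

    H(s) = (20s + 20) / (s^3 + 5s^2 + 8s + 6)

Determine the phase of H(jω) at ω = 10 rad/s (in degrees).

At s = j10: numerator = 20 + j200, denominator = -494 - j920.
∠H = ∠num − ∠den = 84.289° − (-118.23°) = 202.5°, which wraps to -157.5°.

∠H(j10) ≈ -157.5°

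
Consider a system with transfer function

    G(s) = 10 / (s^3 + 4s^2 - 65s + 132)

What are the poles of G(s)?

s = -11, 4, 3

The poles are the roots of the denominator s^3 + 4s^2 - 65s + 132 = 0.
Trying s = -11: the polynomial evaluates to 0, so (s + 11) is a factor.
Dividing out leaves s^2 - 7s + 12 = 0.
Factoring the quadratic: (s - 4)(s - 3) = 0.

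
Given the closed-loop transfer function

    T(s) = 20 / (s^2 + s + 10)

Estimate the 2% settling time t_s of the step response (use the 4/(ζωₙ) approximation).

Comparing s^2 + s + 10 to s^2 + 2ζωₙs + ωₙ²: ωₙ = √10 ≈ 3.162 rad/s and ζ = 1/(2·√10) ≈ 0.1581.
ζωₙ = 1/2 = 0.5, so t_s ≈ 4/(ζωₙ) = 4/0.5 = 8 s.

t_s ≈ 8 s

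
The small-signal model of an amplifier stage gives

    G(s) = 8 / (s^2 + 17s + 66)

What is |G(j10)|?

Substitute s = j10: numerator = 8, denominator = -34 + j170.
|G(j10)| = |8| / |-34 + j170| = 8 / 173.37 ≈ 0.04614.

|G(j10)| ≈ 0.04614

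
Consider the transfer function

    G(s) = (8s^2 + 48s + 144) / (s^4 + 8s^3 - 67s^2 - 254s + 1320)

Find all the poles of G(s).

The poles are the roots of the denominator s^4 + 8s^3 - 67s^2 - 254s + 1320 = 0.
Trying s = 4: the polynomial evaluates to 0, so (s - 4) is a factor.
Dividing out leaves s^3 + 12s^2 - 19s - 330 = 0.
This factors further as (s + 6)(s + 11)(s - 5) = 0.

s = 4, -6, -11, 5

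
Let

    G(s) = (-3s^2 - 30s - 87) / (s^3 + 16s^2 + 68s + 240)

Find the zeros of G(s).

s = -5 + 2j, -5 - 2j

Set the numerator to zero: -3s^2 - 30s - 87 = 0, i.e. -3·(s^2 + 10s + 29) = 0.
Factoring: (s^2 + 10s + 29) = 0.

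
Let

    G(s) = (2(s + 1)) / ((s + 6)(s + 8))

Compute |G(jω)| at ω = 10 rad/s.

Substitute s = j10: numerator = 2 + j20, denominator = -52 + j140.
|G(j10)| = |2 + j20| / |-52 + j140| = 20.100 / 149.35 ≈ 0.1346.

|G(j10)| ≈ 0.1346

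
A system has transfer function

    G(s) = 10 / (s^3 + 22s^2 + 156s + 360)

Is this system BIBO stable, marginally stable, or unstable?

stable

The denominator s^3 + 22s^2 + 156s + 360 factors as (s + 10)(s + 6)^2, giving poles at s = -10, -6, -6.
Since all poles lie strictly in the left half-plane, the system is stable.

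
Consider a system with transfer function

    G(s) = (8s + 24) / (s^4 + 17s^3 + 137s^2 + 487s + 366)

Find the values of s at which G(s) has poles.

s = -6, -1, -5 ± 6j

The poles are the roots of the denominator s^4 + 17s^3 + 137s^2 + 487s + 366 = 0.
Trying s = -6: the polynomial evaluates to 0, so (s + 6) is a factor.
Dividing out leaves s^3 + 11s^2 + 71s + 61 = 0.
This factors further as (s + 1)(s^2 + 10s + 61) = 0.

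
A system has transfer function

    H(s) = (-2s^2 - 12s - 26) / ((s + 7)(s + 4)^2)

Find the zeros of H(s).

Set the numerator to zero: -2s^2 - 12s - 26 = 0, i.e. -2·(s^2 + 6s + 13) = 0.
Factoring: (s^2 + 6s + 13) = 0.

s = -3 + 2j, -3 - 2j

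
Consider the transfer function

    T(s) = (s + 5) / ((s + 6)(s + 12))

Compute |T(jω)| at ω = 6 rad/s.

|T(j6)| ≈ 0.06861

Substitute s = j6: numerator = 5 + j6, denominator = 36 + j108.
|T(j6)| = |5 + j6| / |36 + j108| = 7.8102 / 113.84 ≈ 0.06861.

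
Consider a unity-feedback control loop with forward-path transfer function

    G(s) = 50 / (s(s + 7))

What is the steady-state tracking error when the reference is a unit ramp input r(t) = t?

e_ss = 0.1400

G(s) has one pole at the origin.
This is a Type 1 system. Kv = lim_{s→0} s·G(s) = 50/7.
e_ss = 1/Kv = 1/(50/7) = 7/50 ≈ 0.1400.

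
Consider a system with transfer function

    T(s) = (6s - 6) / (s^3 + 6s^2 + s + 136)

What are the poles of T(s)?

s = -8, 1 + 4j, 1 - 4j

The poles are the roots of the denominator s^3 + 6s^2 + s + 136 = 0.
Trying s = -8: the polynomial evaluates to 0, so (s + 8) is a factor.
Dividing out leaves s^2 - 2s + 17 = 0.
The quadratic formula then gives s = 1 ± 4j.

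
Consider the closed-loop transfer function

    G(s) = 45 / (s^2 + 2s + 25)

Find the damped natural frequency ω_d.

ω_d ≈ 4.899 rad/s

Comparing s^2 + 2s + 25 to s^2 + 2ζωₙs + ωₙ²: ωₙ = 5 rad/s and ζ = 2/(2·5) = 0.2.
ζωₙ = 2/2 = 1, so ω_d = ωₙ√(1−ζ²) = √(ωₙ² − (ζωₙ)²) = √(25 − 1²) = √24 ≈ 4.899 rad/s.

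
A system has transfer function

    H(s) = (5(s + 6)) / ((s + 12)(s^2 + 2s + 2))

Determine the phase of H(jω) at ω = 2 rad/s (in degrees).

At s = j2: numerator = 30 + j10, denominator = -32 + j44.
∠H = ∠num − ∠den = 18.435° − (126.03°) = -107.6°.

∠H(j2) ≈ -107.6°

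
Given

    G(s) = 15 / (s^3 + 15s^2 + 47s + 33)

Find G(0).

Set s = 0: G(0) = (15) / (33) = 5/11.

G(0) = 5/11 ≈ 0.4545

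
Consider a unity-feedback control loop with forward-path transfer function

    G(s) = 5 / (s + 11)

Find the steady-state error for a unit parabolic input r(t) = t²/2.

e_ss = ∞

G(s) has no poles at the origin.
This is a Type 0 system; Ka = lim_{s→0} s^2·G(s) = 0, so the steady-state error for a parabola input is infinite.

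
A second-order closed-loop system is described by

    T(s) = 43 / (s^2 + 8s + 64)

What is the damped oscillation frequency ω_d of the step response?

Comparing s^2 + 8s + 64 to s^2 + 2ζωₙs + ωₙ²: ωₙ = 8 rad/s and ζ = 8/(2·8) = 0.5.
ζωₙ = 8/2 = 4, so ω_d = ωₙ√(1−ζ²) = √(ωₙ² − (ζωₙ)²) = √(64 − 4²) = √48 ≈ 6.928 rad/s.

ω_d ≈ 6.928 rad/s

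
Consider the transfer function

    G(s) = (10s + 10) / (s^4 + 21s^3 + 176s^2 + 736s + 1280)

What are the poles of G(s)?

The poles are the roots of the denominator s^4 + 21s^3 + 176s^2 + 736s + 1280 = 0.
Trying s = -5: the polynomial evaluates to 0, so (s + 5) is a factor.
Dividing out leaves s^3 + 16s^2 + 96s + 256 = 0.
This factors further as (s^2 + 8s + 32)(s + 8) = 0.

s = -4 + 4j, -4 - 4j, -5, -8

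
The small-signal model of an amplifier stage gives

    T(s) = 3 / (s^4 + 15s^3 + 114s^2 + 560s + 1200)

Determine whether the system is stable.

The denominator s^4 + 15s^3 + 114s^2 + 560s + 1200 factors as (s^2 + 4s + 40)(s + 5)(s + 6), giving poles at s = -2 ± 6j, -5, -6.
Since all poles lie strictly in the left half-plane, the system is stable.

stable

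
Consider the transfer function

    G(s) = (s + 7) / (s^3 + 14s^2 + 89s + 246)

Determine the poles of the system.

s = -4 + 5j, -4 - 5j, -6

The poles are the roots of the denominator s^3 + 14s^2 + 89s + 246 = 0.
Trying s = -6: the polynomial evaluates to 0, so (s + 6) is a factor.
Dividing out leaves s^2 + 8s + 41 = 0.
The quadratic formula then gives s = -4 ± 5j.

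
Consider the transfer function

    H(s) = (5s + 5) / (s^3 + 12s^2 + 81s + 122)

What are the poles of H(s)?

s = -5 + 6j, -5 - 6j, -2

The poles are the roots of the denominator s^3 + 12s^2 + 81s + 122 = 0.
Trying s = -2: the polynomial evaluates to 0, so (s + 2) is a factor.
Dividing out leaves s^2 + 10s + 61 = 0.
The quadratic formula then gives s = -5 ± 6j.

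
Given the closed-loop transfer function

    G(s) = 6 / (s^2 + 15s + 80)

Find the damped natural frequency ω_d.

ω_d ≈ 4.873 rad/s

Comparing s^2 + 15s + 80 to s^2 + 2ζωₙs + ωₙ²: ωₙ = √80 ≈ 8.944 rad/s and ζ = 15/(2·√80) ≈ 0.8385.
ζωₙ = 15/2 = 7.5, so ω_d = ωₙ√(1−ζ²) = √(ωₙ² − (ζωₙ)²) = √(80 − 7.5²) = √23.75 ≈ 4.873 rad/s.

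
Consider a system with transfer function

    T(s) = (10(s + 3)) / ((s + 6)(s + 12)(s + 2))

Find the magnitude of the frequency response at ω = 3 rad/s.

|T(j3)| ≈ 0.1418

Substitute s = j3: numerator = 30 + j30, denominator = -36 + j297.
|T(j3)| = |30 + j30| / |-36 + j297| = 42.426 / 299.17 ≈ 0.1418.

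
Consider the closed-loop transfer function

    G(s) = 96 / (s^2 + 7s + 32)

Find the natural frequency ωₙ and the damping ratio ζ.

ωₙ ≈ 5.657 rad/s, ζ ≈ 0.6187

Compare the denominator to the standard form s^2 + 2ζωₙs + ωₙ².
ωₙ² = 32, so ωₙ = √32 ≈ 5.657 rad/s.
2ζωₙ = 7, so ζ = 7/(2·√32) ≈ 0.6187.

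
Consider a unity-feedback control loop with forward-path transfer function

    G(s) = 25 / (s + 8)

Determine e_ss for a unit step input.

G(s) has no poles at the origin.
This is a Type 0 system. Kp = lim_{s→0} G(s) = 25/8.
e_ss = 1/(1 + Kp) = 1/(1 + 25/8) = 8/33 ≈ 0.2424.

e_ss = 0.2424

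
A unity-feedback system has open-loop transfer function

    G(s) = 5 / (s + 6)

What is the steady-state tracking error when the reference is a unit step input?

e_ss = 0.5455

G(s) has no poles at the origin.
This is a Type 0 system. Kp = lim_{s→0} G(s) = 5/6.
e_ss = 1/(1 + Kp) = 1/(1 + 5/6) = 6/11 ≈ 0.5455.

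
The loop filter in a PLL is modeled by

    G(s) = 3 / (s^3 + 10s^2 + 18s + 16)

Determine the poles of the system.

s = -1 ± j, -8

The poles are the roots of the denominator s^3 + 10s^2 + 18s + 16 = 0.
Trying s = -8: the polynomial evaluates to 0, so (s + 8) is a factor.
Dividing out leaves s^2 + 2s + 2 = 0.
The quadratic formula then gives s = -1 ± 1j.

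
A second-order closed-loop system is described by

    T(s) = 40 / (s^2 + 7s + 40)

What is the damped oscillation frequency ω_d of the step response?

ω_d ≈ 5.268 rad/s

Comparing s^2 + 7s + 40 to s^2 + 2ζωₙs + ωₙ²: ωₙ = √40 ≈ 6.325 rad/s and ζ = 7/(2·√40) ≈ 0.5534.
ζωₙ = 7/2 = 3.5, so ω_d = ωₙ√(1−ζ²) = √(ωₙ² − (ζωₙ)²) = √(40 − 3.5²) = √27.75 ≈ 5.268 rad/s.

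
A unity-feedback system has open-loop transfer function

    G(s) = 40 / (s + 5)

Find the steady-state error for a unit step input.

e_ss = 0.1111

G(s) has no poles at the origin.
This is a Type 0 system. Kp = lim_{s→0} G(s) = 40/5 = 8.
e_ss = 1/(1 + Kp) = 1/(1 + 8) = 1/9 ≈ 0.1111.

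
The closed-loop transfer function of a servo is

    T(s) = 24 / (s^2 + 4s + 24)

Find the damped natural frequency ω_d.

ω_d ≈ 4.472 rad/s

Comparing s^2 + 4s + 24 to s^2 + 2ζωₙs + ωₙ²: ωₙ = √24 ≈ 4.899 rad/s and ζ = 4/(2·√24) ≈ 0.4082.
ζωₙ = 4/2 = 2, so ω_d = ωₙ√(1−ζ²) = √(ωₙ² − (ζωₙ)²) = √(24 − 2²) = √20 ≈ 4.472 rad/s.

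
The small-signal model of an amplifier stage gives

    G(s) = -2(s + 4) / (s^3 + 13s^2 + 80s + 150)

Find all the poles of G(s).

s = -3, -5 ± 5j

The poles are the roots of the denominator s^3 + 13s^2 + 80s + 150 = 0.
Trying s = -3: the polynomial evaluates to 0, so (s + 3) is a factor.
Dividing out leaves s^2 + 10s + 50 = 0.
The quadratic formula then gives s = -5 ± 5j.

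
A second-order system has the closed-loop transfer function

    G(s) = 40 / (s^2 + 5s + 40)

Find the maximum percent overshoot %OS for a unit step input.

%OS ≈ 25.9%

Comparing s^2 + 5s + 40 to s^2 + 2ζωₙs + ωₙ²: ωₙ = √40 ≈ 6.325 rad/s and ζ = 5/(2·√40) ≈ 0.3953.
%OS = 100·exp(−πζ/√(1−ζ²)) = 100·exp(−π·0.3953/√(1−0.3953²)) ≈ 25.9%.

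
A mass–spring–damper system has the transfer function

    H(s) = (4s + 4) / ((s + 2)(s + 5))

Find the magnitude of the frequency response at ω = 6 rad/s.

Substitute s = j6: numerator = 4 + j24, denominator = -26 + j42.
|H(j6)| = |4 + j24| / |-26 + j42| = 24.331 / 49.396 ≈ 0.4926.

|H(j6)| ≈ 0.4926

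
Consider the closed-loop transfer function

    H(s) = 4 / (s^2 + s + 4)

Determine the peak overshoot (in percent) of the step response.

Comparing s^2 + s + 4 to s^2 + 2ζωₙs + ωₙ²: ωₙ = 2 rad/s and ζ = 1/(2·2) = 0.25.
%OS = 100·exp(−πζ/√(1−ζ²)) = 100·exp(−π·0.25/√(1−0.25²)) ≈ 44.4%.

%OS ≈ 44.4%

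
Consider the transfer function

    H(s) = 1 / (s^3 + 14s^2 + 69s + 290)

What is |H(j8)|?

|H(j8)| ≈ 0.001647

Substitute s = j8: numerator = 1, denominator = -606 + j40.
|H(j8)| = |1| / |-606 + j40| = 1 / 607.32 ≈ 0.001647.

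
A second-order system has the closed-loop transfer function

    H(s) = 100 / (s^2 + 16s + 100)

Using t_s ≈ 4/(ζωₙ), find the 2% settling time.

t_s ≈ 0.5000 s

Comparing s^2 + 16s + 100 to s^2 + 2ζωₙs + ωₙ²: ωₙ = 10 rad/s and ζ = 16/(2·10) = 0.8.
ζωₙ = 16/2 = 8, so t_s ≈ 4/(ζωₙ) = 4/8 = 0.5000 s.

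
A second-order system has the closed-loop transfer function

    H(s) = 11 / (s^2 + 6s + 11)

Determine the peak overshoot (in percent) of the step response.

%OS ≈ 0.128%

Comparing s^2 + 6s + 11 to s^2 + 2ζωₙs + ωₙ²: ωₙ = √11 ≈ 3.317 rad/s and ζ = 6/(2·√11) ≈ 0.9045.
%OS = 100·exp(−πζ/√(1−ζ²)) = 100·exp(−π·0.9045/√(1−0.9045²)) ≈ 0.128%.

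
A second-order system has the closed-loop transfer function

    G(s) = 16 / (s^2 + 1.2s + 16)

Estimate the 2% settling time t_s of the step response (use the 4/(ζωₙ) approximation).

Comparing s^2 + 1.2s + 16 to s^2 + 2ζωₙs + ωₙ²: ωₙ = 4 rad/s and ζ = 1.2/(2·4) = 0.15.
ζωₙ = 1.2/2 = 0.6, so t_s ≈ 4/(ζωₙ) = 4/0.6 ≈ 6.667 s.

t_s ≈ 6.667 s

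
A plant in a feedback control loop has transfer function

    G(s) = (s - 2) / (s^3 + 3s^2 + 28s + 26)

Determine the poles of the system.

s = -1 + 5j, -1 - 5j, -1

The poles are the roots of the denominator s^3 + 3s^2 + 28s + 26 = 0.
Trying s = -1: the polynomial evaluates to 0, so (s + 1) is a factor.
Dividing out leaves s^2 + 2s + 26 = 0.
The quadratic formula then gives s = -1 ± 5j.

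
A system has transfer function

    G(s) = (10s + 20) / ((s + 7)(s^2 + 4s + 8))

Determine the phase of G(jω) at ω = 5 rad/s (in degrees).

At s = j5: numerator = 20 + j50, denominator = -219 + j55.
∠G = ∠num − ∠den = 68.199° − (165.90°) = -97.70°.

∠G(j5) ≈ -97.70°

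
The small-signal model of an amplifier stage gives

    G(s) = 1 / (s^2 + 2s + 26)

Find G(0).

G(0) = 1/26 ≈ 0.03846

At s = 0 each factor (s + a) contributes a and each (s^2 + bs + c) contributes c.
G(0) = 1·1 / ((26)) = 1/26 = 1/26.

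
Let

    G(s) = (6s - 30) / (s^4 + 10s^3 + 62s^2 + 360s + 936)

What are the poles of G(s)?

The poles are the roots of the denominator s^4 + 10s^3 + 62s^2 + 360s + 936 = 0.
No real roots exist; factor into two real quadratics: (s^2 + 36)(s^2 + 10s + 26) = 0.
Each quadratic gives a conjugate pair via the quadratic formula.

s = 6j, -6j, -5 + j, -5 - j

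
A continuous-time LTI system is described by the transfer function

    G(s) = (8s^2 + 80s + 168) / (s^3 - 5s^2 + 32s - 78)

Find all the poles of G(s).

The poles are the roots of the denominator s^3 - 5s^2 + 32s - 78 = 0.
Trying s = 3: the polynomial evaluates to 0, so (s - 3) is a factor.
Dividing out leaves s^2 - 2s + 26 = 0.
The quadratic formula then gives s = 1 ± 5j.

s = 1 + 5j, 1 - 5j, 3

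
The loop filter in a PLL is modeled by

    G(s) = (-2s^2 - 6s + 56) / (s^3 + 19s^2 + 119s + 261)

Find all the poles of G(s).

The poles are the roots of the denominator s^3 + 19s^2 + 119s + 261 = 0.
Trying s = -9: the polynomial evaluates to 0, so (s + 9) is a factor.
Dividing out leaves s^2 + 10s + 29 = 0.
The quadratic formula then gives s = -5 ± 2j.

s = -5 ± 2j, -9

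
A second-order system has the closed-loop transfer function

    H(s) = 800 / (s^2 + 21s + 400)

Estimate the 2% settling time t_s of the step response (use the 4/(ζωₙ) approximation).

Comparing s^2 + 21s + 400 to s^2 + 2ζωₙs + ωₙ²: ωₙ = 20 rad/s and ζ = 21/(2·20) = 0.525.
ζωₙ = 21/2 = 10.5, so t_s ≈ 4/(ζωₙ) = 4/10.5 ≈ 0.3810 s.

t_s ≈ 0.3810 s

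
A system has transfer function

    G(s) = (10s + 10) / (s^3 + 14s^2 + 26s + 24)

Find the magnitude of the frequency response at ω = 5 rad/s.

|G(j5)| ≈ 0.1564

Substitute s = j5: numerator = 10 + j50, denominator = -326 + j5.
|G(j5)| = |10 + j50| / |-326 + j5| = 50.990 / 326.04 ≈ 0.1564.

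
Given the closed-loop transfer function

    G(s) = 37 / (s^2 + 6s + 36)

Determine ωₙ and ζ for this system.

Compare the denominator to the standard form s^2 + 2ζωₙs + ωₙ².
ωₙ² = 36, so ωₙ = 6 rad/s.
2ζωₙ = 6, so ζ = 6/(2·6) = 0.5.

ωₙ = 6 rad/s, ζ = 0.5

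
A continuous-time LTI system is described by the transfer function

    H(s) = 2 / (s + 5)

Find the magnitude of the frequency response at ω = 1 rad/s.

|H(j1)| ≈ 0.3922

Substitute s = j1: numerator = 2, denominator = 5 + j1.
|H(j1)| = |2| / |5 + j1| = 2 / 5.0990 ≈ 0.3922.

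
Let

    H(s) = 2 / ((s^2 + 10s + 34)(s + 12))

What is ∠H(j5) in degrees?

At s = j5: numerator = 2, denominator = -142 + j645.
∠H = ∠num − ∠den = 0° − (102.42°) = -102.4°.

∠H(j5) ≈ -102.4°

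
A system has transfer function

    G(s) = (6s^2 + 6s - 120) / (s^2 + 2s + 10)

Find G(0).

Set s = 0: G(0) = (-120) / (10) = -12.

G(0) = -12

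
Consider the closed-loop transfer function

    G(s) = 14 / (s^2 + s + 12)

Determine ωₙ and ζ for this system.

Compare the denominator to the standard form s^2 + 2ζωₙs + ωₙ².
ωₙ² = 12, so ωₙ = √12 ≈ 3.464 rad/s.
2ζωₙ = 1, so ζ = 1/(2·√12) ≈ 0.1443.
With ζ = 0.1443 the response is underdamped.

ωₙ ≈ 3.464 rad/s, ζ ≈ 0.1443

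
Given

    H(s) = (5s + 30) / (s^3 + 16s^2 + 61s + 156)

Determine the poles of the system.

s = -2 ± 3j, -12

The poles are the roots of the denominator s^3 + 16s^2 + 61s + 156 = 0.
Trying s = -12: the polynomial evaluates to 0, so (s + 12) is a factor.
Dividing out leaves s^2 + 4s + 13 = 0.
The quadratic formula then gives s = -2 ± 3j.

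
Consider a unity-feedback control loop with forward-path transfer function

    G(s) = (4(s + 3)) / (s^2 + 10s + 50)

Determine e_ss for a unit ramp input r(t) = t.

e_ss = ∞

G(s) has no poles at the origin.
This is a Type 0 system; Kv = lim_{s→0} s·G(s) = 0, so the steady-state error for a ramp input is infinite.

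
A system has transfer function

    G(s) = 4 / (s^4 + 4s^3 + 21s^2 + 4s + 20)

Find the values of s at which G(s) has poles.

The poles are the roots of the denominator s^4 + 4s^3 + 21s^2 + 4s + 20 = 0.
No real roots exist; factor into two real quadratics: (s^2 + 1)(s^2 + 4s + 20) = 0.
Each quadratic gives a conjugate pair via the quadratic formula.

s = ±j, -2 ± 4j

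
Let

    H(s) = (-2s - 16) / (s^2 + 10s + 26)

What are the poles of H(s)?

s = -5 + j, -5 - j

The poles are the roots of the denominator s^2 + 10s + 26 = 0.
Using the quadratic formula: s = (-10 ± √(-4))/2 = -5 ± 1j.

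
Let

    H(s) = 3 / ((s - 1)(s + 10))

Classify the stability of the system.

The poles can be read from the denominator factors: s = 1, -10.
Since the pole(s) at s = 1 lie in the right half-plane, the system is unstable.

unstable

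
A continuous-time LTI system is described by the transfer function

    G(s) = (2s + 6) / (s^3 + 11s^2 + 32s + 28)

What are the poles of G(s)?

The poles are the roots of the denominator s^3 + 11s^2 + 32s + 28 = 0.
Trying s = -2: the polynomial evaluates to 0, so (s + 2) is a factor.
Dividing out leaves s^2 + 9s + 14 = 0.
Factoring the quadratic: (s + 7)(s + 2) = 0.

s = -2, -7, -2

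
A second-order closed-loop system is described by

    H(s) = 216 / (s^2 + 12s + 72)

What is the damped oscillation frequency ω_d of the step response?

Comparing s^2 + 12s + 72 to s^2 + 2ζωₙs + ωₙ²: ωₙ = √72 ≈ 8.485 rad/s and ζ = 12/(2·√72) ≈ 0.7071.
ζωₙ = 12/2 = 6, so ω_d = ωₙ√(1−ζ²) = √(ωₙ² − (ζωₙ)²) = √(72 − 6²) = √36 = 6 rad/s.

ω_d = 6 rad/s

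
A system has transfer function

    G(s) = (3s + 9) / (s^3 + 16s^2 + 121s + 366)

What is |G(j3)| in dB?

|G(j3)|_dB ≈ -30.0 dB

Substitute s = j3: numerator = 9 + j9, denominator = 222 + j336.
|G(j3)| = |9 + j9| / |222 + j336| = 12.728 / 402.72 ≈ 0.03161.
In decibels: 20·log₁₀(0.03161) ≈ -30.0 dB.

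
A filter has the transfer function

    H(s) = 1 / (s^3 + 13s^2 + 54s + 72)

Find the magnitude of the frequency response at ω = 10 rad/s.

Substitute s = j10: numerator = 1, denominator = -1228 - j460.
|H(j10)| = |1| / |-1228 - j460| = 1 / 1311.3 ≈ 0.0007626.

|H(j10)| ≈ 0.0007626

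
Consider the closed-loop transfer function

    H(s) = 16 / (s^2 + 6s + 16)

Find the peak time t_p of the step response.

t_p ≈ 1.187 s

Comparing s^2 + 6s + 16 to s^2 + 2ζωₙs + ωₙ²: ωₙ = 4 rad/s and ζ = 6/(2·4) = 0.75.
ζωₙ = 6/2 = 3, so ω_d = ωₙ√(1−ζ²) = √(ωₙ² − (ζωₙ)²) = √(16 − 3²) = √7 ≈ 2.646 rad/s.
t_p = π/ω_d = π/2.646 ≈ 1.187 s.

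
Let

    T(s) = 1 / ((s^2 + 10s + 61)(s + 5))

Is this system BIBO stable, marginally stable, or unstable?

stable

The poles can be read from the denominator factors: s = -5 ± 6j, -5.
Since all poles lie strictly in the left half-plane, the system is stable.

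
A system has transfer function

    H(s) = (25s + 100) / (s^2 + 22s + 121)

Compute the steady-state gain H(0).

H(0) = 100/121 ≈ 0.8264

Set s = 0: H(0) = (100) / (121) = 100/121.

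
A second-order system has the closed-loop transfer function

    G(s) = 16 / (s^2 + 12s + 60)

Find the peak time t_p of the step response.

Comparing s^2 + 12s + 60 to s^2 + 2ζωₙs + ωₙ²: ωₙ = √60 ≈ 7.746 rad/s and ζ = 12/(2·√60) ≈ 0.7746.
ζωₙ = 12/2 = 6, so ω_d = ωₙ√(1−ζ²) = √(ωₙ² − (ζωₙ)²) = √(60 − 6²) = √24 ≈ 4.899 rad/s.
t_p = π/ω_d = π/4.899 ≈ 0.6413 s.

t_p ≈ 0.6413 s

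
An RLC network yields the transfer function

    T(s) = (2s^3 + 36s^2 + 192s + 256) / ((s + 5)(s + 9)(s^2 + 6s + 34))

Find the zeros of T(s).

s = -8, -8, -2

Set the numerator to zero: 2s^3 + 36s^2 + 192s + 256 = 0, i.e. 2·(s^3 + 18s^2 + 96s + 128) = 0.
Factoring: (s + 8)^2(s + 2) = 0.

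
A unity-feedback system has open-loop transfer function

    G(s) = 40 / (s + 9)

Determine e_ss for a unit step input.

e_ss = 0.1837

G(s) has no poles at the origin.
This is a Type 0 system. Kp = lim_{s→0} G(s) = 40/9.
e_ss = 1/(1 + Kp) = 1/(1 + 40/9) = 9/49 ≈ 0.1837.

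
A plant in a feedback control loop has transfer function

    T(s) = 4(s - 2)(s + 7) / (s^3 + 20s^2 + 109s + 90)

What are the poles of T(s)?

s = -9, -1, -10

The poles are the roots of the denominator s^3 + 20s^2 + 109s + 90 = 0.
Trying s = -9: the polynomial evaluates to 0, so (s + 9) is a factor.
Dividing out leaves s^2 + 11s + 10 = 0.
Factoring the quadratic: (s + 1)(s + 10) = 0.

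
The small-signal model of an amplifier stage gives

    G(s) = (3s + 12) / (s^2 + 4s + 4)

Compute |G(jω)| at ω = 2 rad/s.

Substitute s = j2: numerator = 12 + j6, denominator = j8.
|G(j2)| = |12 + j6| / |j8| = 13.416 / 8 ≈ 1.677.

|G(j2)| ≈ 1.677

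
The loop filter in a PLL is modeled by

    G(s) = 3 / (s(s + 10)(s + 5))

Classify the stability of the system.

marginally stable

The poles can be read from the denominator factors: s = 0, -10, -5.
Since the simple pole(s) at s = 0 lie on the jω-axis with none in the right half-plane, the system is marginally stable.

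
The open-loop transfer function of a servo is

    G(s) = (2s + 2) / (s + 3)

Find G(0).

Set s = 0: G(0) = (2) / (3) = 2/3.

G(0) = 2/3 ≈ 0.6667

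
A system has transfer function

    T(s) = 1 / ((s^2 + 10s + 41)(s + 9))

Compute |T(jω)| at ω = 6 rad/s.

Substitute s = j6: numerator = 1, denominator = -315 + j570.
|T(j6)| = |1| / |-315 + j570| = 1 / 651.25 ≈ 0.001536.

|T(j6)| ≈ 0.001536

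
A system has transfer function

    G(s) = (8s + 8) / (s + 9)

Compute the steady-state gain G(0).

G(0) = 8/9 ≈ 0.8889

Set s = 0: G(0) = (8) / (9) = 8/9.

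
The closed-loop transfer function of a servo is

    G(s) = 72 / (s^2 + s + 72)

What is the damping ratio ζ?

ζ ≈ 0.05893

Compare the denominator to the standard form s^2 + 2ζωₙs + ωₙ².
ωₙ² = 72, so ωₙ = √72 ≈ 8.485 rad/s.
2ζωₙ = 1, so ζ = 1/(2·√72) ≈ 0.05893.
With ζ = 0.05893 the response is underdamped.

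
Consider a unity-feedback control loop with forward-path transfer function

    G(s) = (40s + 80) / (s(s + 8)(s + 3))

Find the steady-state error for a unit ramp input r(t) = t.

e_ss = 0.3000

G(s) has one pole at the origin.
This is a Type 1 system. Kv = lim_{s→0} s·G(s) = 80/24 = 10/3.
e_ss = 1/Kv = 1/(10/3) = 3/10 ≈ 0.3000.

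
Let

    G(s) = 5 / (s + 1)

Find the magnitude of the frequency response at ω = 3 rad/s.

|G(j3)| ≈ 1.581

Substitute s = j3: numerator = 5, denominator = 1 + j3.
|G(j3)| = |5| / |1 + j3| = 5 / 3.1623 ≈ 1.581.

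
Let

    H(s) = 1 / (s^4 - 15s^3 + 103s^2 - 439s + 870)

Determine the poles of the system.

The poles are the roots of the denominator s^4 - 15s^3 + 103s^2 - 439s + 870 = 0.
Trying s = 6: the polynomial evaluates to 0, so (s - 6) is a factor.
Dividing out leaves s^3 - 9s^2 + 49s - 145 = 0.
This factors further as (s^2 - 4s + 29)(s - 5) = 0.

s = 2 + 5j, 2 - 5j, 6, 5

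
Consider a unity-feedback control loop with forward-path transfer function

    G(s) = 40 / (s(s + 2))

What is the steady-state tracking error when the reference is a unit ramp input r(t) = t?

e_ss = 0.05000

G(s) has one pole at the origin.
This is a Type 1 system. Kv = lim_{s→0} s·G(s) = 40/2 = 20.
e_ss = 1/Kv = 1/(20) = 1/20 ≈ 0.05000.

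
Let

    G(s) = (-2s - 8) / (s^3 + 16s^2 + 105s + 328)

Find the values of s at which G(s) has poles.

s = -4 + 5j, -4 - 5j, -8

The poles are the roots of the denominator s^3 + 16s^2 + 105s + 328 = 0.
Trying s = -8: the polynomial evaluates to 0, so (s + 8) is a factor.
Dividing out leaves s^2 + 8s + 41 = 0.
The quadratic formula then gives s = -4 ± 5j.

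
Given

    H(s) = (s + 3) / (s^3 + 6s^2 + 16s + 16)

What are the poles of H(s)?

The poles are the roots of the denominator s^3 + 6s^2 + 16s + 16 = 0.
Trying s = -2: the polynomial evaluates to 0, so (s + 2) is a factor.
Dividing out leaves s^2 + 4s + 8 = 0.
The quadratic formula then gives s = -2 ± 2j.

s = -2 ± 2j, -2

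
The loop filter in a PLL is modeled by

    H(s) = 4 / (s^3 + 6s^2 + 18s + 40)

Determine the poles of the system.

The poles are the roots of the denominator s^3 + 6s^2 + 18s + 40 = 0.
Trying s = -4: the polynomial evaluates to 0, so (s + 4) is a factor.
Dividing out leaves s^2 + 2s + 10 = 0.
The quadratic formula then gives s = -1 ± 3j.

s = -1 ± 3j, -4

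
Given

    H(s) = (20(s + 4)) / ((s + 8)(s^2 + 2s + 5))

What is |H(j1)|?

Substitute s = j1: numerator = 80 + j20, denominator = 30 + j20.
|H(j1)| = |80 + j20| / |30 + j20| = 82.462 / 36.056 ≈ 2.287.

|H(j1)| ≈ 2.287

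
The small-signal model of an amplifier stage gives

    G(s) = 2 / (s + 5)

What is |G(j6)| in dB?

|G(j6)|_dB ≈ -11.8 dB

Substitute s = j6: numerator = 2, denominator = 5 + j6.
|G(j6)| = |2| / |5 + j6| = 2 / 7.8102 ≈ 0.2561.
In decibels: 20·log₁₀(0.2561) ≈ -11.8 dB.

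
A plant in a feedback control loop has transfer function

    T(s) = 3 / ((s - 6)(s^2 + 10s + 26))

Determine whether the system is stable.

unstable

The poles can be read from the denominator factors: s = 6, -5 + j, -5 - j.
Since the pole(s) at s = 6 lie in the right half-plane, the system is unstable.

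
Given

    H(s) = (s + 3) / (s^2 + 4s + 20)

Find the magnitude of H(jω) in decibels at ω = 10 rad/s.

|H(j10)|_dB ≈ -18.7 dB

Substitute s = j10: numerator = 3 + j10, denominator = -80 + j40.
|H(j10)| = |3 + j10| / |-80 + j40| = 10.440 / 89.443 ≈ 0.1167.
In decibels: 20·log₁₀(0.1167) ≈ -18.7 dB.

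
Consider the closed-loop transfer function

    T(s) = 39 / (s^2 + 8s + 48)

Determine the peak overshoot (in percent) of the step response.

%OS ≈ 10.8%

Comparing s^2 + 8s + 48 to s^2 + 2ζωₙs + ωₙ²: ωₙ = √48 ≈ 6.928 rad/s and ζ = 8/(2·√48) ≈ 0.5774.
%OS = 100·exp(−πζ/√(1−ζ²)) = 100·exp(−π·0.5774/√(1−0.5774²)) ≈ 10.8%.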